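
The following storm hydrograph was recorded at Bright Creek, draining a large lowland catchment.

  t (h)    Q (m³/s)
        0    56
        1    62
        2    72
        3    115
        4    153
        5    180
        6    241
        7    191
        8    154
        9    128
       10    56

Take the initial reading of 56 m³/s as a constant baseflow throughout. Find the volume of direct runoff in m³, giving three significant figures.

V ≈ 2.85 × 10^6 m³

Direct-runoff ordinates (Q − Q_b): 0.0, 6.0, 16.0, 59.0, 97.0, 124.0, 185.0, 135.0, 98.0, 72.0, 0.0 m³/s.
ΣQ_DR = 792.0 m³/s.
With Δt = 1 h = 3600 s, V = ΣQ_DR · Δt = 792.0 × 3600 = 2.85 × 10^6 m³.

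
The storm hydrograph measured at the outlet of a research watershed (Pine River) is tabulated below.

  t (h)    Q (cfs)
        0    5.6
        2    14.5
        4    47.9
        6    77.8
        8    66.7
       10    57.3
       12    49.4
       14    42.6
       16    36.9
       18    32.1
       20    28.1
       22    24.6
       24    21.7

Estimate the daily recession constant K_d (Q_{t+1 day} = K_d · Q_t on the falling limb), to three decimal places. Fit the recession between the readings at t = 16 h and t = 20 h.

K_d ≈ 0.195

Between t = 16 h and t = 20 h the flow falls from 36.9 to 28.1 cfs over 2×2 h = 4 h.
Per-interval ratio K = (28.1/36.9)^(1/2) = 0.8726; K_d = K^(24/2) = 0.195.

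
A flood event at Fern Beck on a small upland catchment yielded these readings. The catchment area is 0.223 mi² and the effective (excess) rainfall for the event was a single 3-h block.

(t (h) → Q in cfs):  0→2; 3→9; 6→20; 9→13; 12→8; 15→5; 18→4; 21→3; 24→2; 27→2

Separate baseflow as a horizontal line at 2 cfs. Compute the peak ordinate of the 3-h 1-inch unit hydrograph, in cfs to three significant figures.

U_p ≈ 18.0 cfs

Direct runoff: 0.0, 7.0, 18.0, 11.0, 6.0, 3.0, 2.0, 1.0, 0.0, 0.0 cfs; ΣQ_DR = 48.00 cfs, peak = 18.0 cfs.
Runoff depth d = ΣQ_DR·Δt / A = 48.00 × 10800 / (0.223 mi²) = 1.001 in.
The 1-inch UH is the DRH scaled by (1 in)/d, so U_p = 18.0 × 1/1.001 = 18.0 cfs.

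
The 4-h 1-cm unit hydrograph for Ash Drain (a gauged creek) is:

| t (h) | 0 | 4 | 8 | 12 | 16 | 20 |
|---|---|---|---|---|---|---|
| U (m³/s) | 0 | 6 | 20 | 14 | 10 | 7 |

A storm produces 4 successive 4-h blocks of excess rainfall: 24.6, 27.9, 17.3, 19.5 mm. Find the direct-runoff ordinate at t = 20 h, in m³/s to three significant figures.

Q ≈ 108 m³/s

By discrete convolution, Q_j = Σ (P_i / 10 mm) · U_{j−i}.
At t = 20 h (j=5): Q = (24.6/10)·7 + (27.9/10)·10 + (17.3/10)·14 + (19.5/10)·20 = 108 m³/s.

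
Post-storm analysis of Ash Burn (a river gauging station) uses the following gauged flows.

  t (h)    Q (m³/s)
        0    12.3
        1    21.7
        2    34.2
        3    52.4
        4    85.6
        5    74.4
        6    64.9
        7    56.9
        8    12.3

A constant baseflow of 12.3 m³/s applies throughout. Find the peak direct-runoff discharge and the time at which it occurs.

Subtracting baseflow gives direct-runoff ordinates: 0.0, 9.4, 21.9, 40.1, 73.3, 62.1, 52.6, 44.6, 0.0 m³/s.
The maximum is 73.3 m³/s, occurring at the reading for t = 4 h.

Q_p = 73.3 m³/s at t = 4 h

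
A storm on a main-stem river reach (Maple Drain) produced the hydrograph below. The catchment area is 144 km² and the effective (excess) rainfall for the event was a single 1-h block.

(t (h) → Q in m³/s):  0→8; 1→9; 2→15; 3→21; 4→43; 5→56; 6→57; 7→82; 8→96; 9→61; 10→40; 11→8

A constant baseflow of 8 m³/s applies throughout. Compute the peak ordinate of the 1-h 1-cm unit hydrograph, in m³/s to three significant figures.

U_p ≈ 88.0 m³/s

Direct runoff: 0.0, 1.0, 7.0, 13.0, 35.0, 48.0, 49.0, 74.0, 88.0, 53.0, 32.0, 0.0 m³/s; ΣQ_DR = 400.0 m³/s, peak = 88.0 m³/s.
Runoff depth d = ΣQ_DR·Δt / A = 400.0 × 3600 / (144 km²) = 10.00 mm.
The 1-cm UH is the DRH scaled by (10 mm)/d, so U_p = 88.0 × 10/10.00 = 88.0 m³/s.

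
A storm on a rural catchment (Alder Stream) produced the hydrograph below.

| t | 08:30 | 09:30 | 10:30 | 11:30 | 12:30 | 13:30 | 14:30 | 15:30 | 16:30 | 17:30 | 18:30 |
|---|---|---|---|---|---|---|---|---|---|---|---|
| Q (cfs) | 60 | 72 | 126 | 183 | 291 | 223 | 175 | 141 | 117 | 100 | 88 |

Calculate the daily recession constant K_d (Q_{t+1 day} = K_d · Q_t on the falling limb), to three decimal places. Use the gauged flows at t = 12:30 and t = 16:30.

K_d ≈ 0.004

Between t = 12:30 and t = 16:30 the flow falls from 291 to 117 cfs over 4×1 h = 4 h.
Per-interval ratio K = (117/291)^(1/4) = 0.7963; K_d = K^(24/1) = 0.004.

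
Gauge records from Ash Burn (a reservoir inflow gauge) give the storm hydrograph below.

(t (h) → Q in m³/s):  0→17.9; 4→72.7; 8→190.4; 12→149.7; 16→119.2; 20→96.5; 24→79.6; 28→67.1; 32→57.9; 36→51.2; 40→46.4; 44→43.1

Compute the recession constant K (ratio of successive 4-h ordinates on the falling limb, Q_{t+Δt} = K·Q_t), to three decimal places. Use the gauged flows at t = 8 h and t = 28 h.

K ≈ 0.812

Using the recession-limb readings at t = 8 h and t = 28 h: Q falls from 190.4 to 67.1 m³/s over 5 intervals.
K = (Q₂/Q₁)^(1/5) = (67.1/190.4)^(1/5) = 0.812.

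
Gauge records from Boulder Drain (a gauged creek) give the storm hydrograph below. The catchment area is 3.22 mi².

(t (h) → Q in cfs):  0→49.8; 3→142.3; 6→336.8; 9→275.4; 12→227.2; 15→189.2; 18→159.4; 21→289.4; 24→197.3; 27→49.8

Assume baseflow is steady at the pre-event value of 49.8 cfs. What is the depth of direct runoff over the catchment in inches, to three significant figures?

d ≈ 2.05 in

Direct runoff: 0.0, 92.5, 287.0, 225.6, 177.4, 139.4, 109.6, 239.6, 147.5, 0.0 cfs; ΣQ_DR = 1419 cfs.
V = ΣQ_DR · Δt = 1419 × 10800 s = 1.532 × 10^7 ft³.
Over A = 3.22 mi², depth = V / A = 2.05 in.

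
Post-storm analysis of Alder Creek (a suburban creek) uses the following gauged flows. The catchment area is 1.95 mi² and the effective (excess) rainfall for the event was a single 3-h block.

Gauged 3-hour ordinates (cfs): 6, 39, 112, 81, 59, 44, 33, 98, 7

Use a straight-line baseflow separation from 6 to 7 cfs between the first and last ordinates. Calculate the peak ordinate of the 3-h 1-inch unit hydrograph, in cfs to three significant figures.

Direct runoff: 0.00, 32.88, 105.75, 74.62, 52.50, 37.38, 26.25, 91.12, 0.00 cfs; ΣQ_DR = 420.5 cfs, peak = 105.75 cfs.
Runoff depth d = ΣQ_DR·Δt / A = 420.5 × 10800 / (1.95 mi²) = 1.002 in.
The 1-inch UH is the DRH scaled by (1 in)/d, so U_p = 105.75 × 1/1.002 = 105 cfs.

U_p ≈ 105 cfs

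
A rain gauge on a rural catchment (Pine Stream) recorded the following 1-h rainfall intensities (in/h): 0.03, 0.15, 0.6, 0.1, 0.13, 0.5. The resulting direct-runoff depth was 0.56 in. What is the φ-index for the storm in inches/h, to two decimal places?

Only the 2 blocks with intensity above φ contribute runoff: 0.6, 0.5 in/h.
Σ(I−φ)·Δt = d  ⇒  (0.6+0.5 − 2φ)·1 = 0.56
φ = (1.100 − 0.56/1) / 2 = 0.27 in/h.

φ ≈ 0.27 in/h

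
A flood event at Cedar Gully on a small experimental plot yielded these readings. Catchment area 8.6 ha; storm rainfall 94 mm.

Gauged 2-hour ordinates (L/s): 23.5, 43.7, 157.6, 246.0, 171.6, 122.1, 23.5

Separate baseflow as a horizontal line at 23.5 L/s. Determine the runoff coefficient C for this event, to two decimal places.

C ≈ 0.56

ΣQ_DR = 623.5 L/s; V = ΣQ_DR·Δt = 4.489 × 10^6 L.
Runoff depth d = V / A = 52.20 mm.
C = d / P = 52.20 / 94 = 0.56.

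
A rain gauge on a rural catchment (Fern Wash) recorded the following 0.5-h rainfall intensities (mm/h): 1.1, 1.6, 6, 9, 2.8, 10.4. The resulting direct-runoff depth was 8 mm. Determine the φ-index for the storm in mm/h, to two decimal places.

Only the 3 blocks with intensity above φ contribute runoff: 6, 9, 10.4 mm/h.
Σ(I−φ)·Δt = d  ⇒  (6+9+10.4 − 3φ)·0.5 = 8
φ = (25.40 − 8/0.5) / 3 = 3.13 mm/h.

φ ≈ 3.13 mm/h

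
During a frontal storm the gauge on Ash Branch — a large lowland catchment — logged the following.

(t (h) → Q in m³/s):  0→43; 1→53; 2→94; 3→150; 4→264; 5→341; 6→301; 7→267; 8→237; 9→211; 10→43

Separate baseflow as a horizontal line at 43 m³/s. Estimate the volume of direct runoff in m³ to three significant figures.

V ≈ 5.51 × 10^6 m³

Direct-runoff ordinates (Q − Q_b): 0.0, 10.0, 51.0, 107.0, 221.0, 298.0, 258.0, 224.0, 194.0, 168.0, 0.0 m³/s.
ΣQ_DR = 1531 m³/s.
With Δt = 1 h = 3600 s, V = ΣQ_DR · Δt = 1531 × 3600 = 5.51 × 10^6 m³.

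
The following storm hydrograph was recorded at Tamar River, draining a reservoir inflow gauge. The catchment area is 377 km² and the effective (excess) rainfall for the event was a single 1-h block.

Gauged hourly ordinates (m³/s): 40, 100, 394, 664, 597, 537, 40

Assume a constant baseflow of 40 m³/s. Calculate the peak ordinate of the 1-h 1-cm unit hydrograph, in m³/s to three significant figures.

U_p ≈ 312 m³/s

Direct runoff: 0.0, 60.0, 354.0, 624.0, 557.0, 497.0, 0.0 m³/s; ΣQ_DR = 2092 m³/s, peak = 624.0 m³/s.
Runoff depth d = ΣQ_DR·Δt / A = 2092 × 3600 / (377 km²) = 19.98 mm.
The 1-cm UH is the DRH scaled by (10 mm)/d, so U_p = 624.0 × 10/19.98 = 312 m³/s.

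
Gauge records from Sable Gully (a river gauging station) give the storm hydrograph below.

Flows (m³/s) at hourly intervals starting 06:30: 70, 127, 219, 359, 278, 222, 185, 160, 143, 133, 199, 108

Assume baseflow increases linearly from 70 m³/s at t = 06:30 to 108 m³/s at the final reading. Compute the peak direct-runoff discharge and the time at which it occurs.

Q_p = 278.64 m³/s at t = 09:30

Subtracting baseflow gives direct-runoff ordinates: 0.00, 53.55, 142.09, 278.64, 194.18, 134.73, 94.27, 65.82, 45.36, 31.91, 94.45, 0.00 m³/s.
The maximum is 278.64 m³/s, occurring at the reading for t = 09:30.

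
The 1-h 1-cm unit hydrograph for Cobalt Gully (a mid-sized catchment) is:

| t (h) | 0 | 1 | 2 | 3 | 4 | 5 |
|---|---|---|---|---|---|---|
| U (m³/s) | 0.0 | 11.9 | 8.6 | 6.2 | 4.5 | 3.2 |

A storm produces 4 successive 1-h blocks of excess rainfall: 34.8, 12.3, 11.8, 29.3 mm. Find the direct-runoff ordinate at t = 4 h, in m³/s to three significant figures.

By discrete convolution, Q_j = Σ (P_i / 10 mm) · U_{j−i}.
At t = 4 h (j=4): Q = (34.8/10)·4.5 + (12.3/10)·6.2 + (11.8/10)·8.6 + (29.3/10)·11.9 = 68.3 m³/s.

Q ≈ 68.3 m³/s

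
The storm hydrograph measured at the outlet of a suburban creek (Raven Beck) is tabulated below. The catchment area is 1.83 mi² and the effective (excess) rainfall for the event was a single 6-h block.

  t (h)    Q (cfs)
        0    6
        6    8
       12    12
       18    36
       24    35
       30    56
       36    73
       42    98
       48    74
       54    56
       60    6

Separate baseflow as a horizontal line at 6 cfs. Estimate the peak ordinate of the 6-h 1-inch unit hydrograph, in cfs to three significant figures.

Direct runoff: 0.0, 2.0, 6.0, 30.0, 29.0, 50.0, 67.0, 92.0, 68.0, 50.0, 0.0 cfs; ΣQ_DR = 394.0 cfs, peak = 92.0 cfs.
Runoff depth d = ΣQ_DR·Δt / A = 394.0 × 21600 / (1.83 mi²) = 2.002 in.
The 1-inch UH is the DRH scaled by (1 in)/d, so U_p = 92.0 × 1/2.002 = 46.0 cfs.

U_p ≈ 46.0 cfs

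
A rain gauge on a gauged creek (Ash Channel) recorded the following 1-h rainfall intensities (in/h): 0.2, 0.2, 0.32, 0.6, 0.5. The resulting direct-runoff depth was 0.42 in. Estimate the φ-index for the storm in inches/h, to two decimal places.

Only the 2 blocks with intensity above φ contribute runoff: 0.6, 0.5 in/h.
Σ(I−φ)·Δt = d  ⇒  (0.6+0.5 − 2φ)·1 = 0.42
φ = (1.100 − 0.42/1) / 2 = 0.34 in/h.

φ ≈ 0.34 in/h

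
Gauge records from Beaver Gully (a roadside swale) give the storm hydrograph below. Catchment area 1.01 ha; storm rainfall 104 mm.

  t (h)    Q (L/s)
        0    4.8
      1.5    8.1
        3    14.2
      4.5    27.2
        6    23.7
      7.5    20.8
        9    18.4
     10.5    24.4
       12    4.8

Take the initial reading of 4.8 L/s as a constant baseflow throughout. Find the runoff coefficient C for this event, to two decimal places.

ΣQ_DR = 103.2 L/s; V = ΣQ_DR·Δt = 5.573 × 10^5 L.
Runoff depth d = V / A = 55.18 mm.
C = d / P = 55.18 / 104 = 0.53.

C ≈ 0.53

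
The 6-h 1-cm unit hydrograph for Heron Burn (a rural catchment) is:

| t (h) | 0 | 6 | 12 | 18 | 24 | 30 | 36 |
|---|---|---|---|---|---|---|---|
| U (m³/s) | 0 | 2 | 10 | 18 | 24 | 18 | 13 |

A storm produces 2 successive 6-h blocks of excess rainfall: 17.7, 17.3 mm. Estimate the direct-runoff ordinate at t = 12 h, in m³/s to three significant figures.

Q ≈ 21.2 m³/s

By discrete convolution, Q_j = Σ (P_i / 10 mm) · U_{j−i}.
At t = 12 h (j=2): Q = (17.7/10)·10 + (17.3/10)·2 = 21.2 m³/s.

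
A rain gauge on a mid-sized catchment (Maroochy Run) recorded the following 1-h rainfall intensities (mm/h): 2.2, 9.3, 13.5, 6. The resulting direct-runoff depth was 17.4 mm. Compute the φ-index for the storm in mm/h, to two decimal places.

Only the 3 blocks with intensity above φ contribute runoff: 9.3, 13.5, 6 mm/h.
Σ(I−φ)·Δt = d  ⇒  (9.3+13.5+6 − 3φ)·1 = 17.4
φ = (28.80 − 17.4/1) / 3 = 3.80 mm/h.

φ ≈ 3.80 mm/h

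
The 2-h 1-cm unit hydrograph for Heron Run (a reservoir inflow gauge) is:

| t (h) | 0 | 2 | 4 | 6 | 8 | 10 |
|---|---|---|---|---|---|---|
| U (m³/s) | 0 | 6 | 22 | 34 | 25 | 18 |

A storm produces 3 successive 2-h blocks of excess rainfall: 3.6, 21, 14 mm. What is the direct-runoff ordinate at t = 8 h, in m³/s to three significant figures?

Q ≈ 111 m³/s

By discrete convolution, Q_j = Σ (P_i / 10 mm) · U_{j−i}.
At t = 8 h (j=4): Q = (3.6/10)·25 + (21/10)·34 + (14/10)·22 = 111 m³/s.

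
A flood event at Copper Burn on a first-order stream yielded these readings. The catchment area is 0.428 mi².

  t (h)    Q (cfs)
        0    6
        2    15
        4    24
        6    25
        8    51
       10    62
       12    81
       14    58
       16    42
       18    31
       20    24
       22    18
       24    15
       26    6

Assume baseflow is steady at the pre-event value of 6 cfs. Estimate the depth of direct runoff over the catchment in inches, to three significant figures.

Direct runoff: 0.0, 9.0, 18.0, 19.0, 45.0, 56.0, 75.0, 52.0, 36.0, 25.0, 18.0, 12.0, 9.0, 0.0 cfs; ΣQ_DR = 374.0 cfs.
V = ΣQ_DR · Δt = 374.0 × 7200 s = 2.693 × 10^6 ft³.
Over A = 0.428 mi², depth = V / A = 2.71 in.

d ≈ 2.71 in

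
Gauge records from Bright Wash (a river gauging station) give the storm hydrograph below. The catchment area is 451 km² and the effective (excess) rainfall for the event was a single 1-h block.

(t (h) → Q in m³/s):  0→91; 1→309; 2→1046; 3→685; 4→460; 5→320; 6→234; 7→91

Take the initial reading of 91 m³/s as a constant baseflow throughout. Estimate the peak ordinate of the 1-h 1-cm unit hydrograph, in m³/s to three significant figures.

U_p ≈ 477 m³/s

Direct runoff: 0.0, 218.0, 955.0, 594.0, 369.0, 229.0, 143.0, 0.0 m³/s; ΣQ_DR = 2508 m³/s, peak = 955.0 m³/s.
Runoff depth d = ΣQ_DR·Δt / A = 2508 × 3600 / (451 km²) = 20.02 mm.
The 1-cm UH is the DRH scaled by (10 mm)/d, so U_p = 955.0 × 10/20.02 = 477 m³/s.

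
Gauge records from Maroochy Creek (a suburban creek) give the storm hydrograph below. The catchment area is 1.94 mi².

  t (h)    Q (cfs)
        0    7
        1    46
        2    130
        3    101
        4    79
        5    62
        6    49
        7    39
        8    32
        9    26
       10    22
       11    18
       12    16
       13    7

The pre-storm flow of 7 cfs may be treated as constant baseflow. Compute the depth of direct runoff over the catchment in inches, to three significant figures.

d ≈ 0.428 in

Direct runoff: 0.0, 39.0, 123.0, 94.0, 72.0, 55.0, 42.0, 32.0, 25.0, 19.0, 15.0, 11.0, 9.0, 0.0 cfs; ΣQ_DR = 536.0 cfs.
V = ΣQ_DR · Δt = 536.0 × 3600 s = 1.930 × 10^6 ft³.
Over A = 1.94 mi², depth = V / A = 0.428 in.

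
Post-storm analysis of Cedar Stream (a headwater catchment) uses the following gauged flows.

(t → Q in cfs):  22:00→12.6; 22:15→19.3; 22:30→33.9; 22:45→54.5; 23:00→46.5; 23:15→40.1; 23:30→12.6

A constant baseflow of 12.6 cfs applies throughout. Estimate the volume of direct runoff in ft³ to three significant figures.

V ≈ 1.18 × 10^5 ft³

Direct-runoff ordinates (Q − Q_b): 0.0, 6.7, 21.3, 41.9, 33.9, 27.5, 0.0 cfs.
ΣQ_DR = 131.3 cfs.
With Δt = 0.25 h = 900 s, V = ΣQ_DR · Δt = 131.3 × 900 = 1.18 × 10^5 ft³.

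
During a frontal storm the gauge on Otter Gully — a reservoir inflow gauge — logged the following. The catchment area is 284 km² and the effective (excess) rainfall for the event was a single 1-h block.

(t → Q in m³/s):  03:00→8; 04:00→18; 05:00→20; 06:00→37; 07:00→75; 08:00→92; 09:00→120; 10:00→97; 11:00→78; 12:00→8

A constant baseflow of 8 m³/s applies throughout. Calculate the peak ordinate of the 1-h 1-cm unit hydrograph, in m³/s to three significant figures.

Direct runoff: 0.0, 10.0, 12.0, 29.0, 67.0, 84.0, 112.0, 89.0, 70.0, 0.0 m³/s; ΣQ_DR = 473.0 m³/s, peak = 112.0 m³/s.
Runoff depth d = ΣQ_DR·Δt / A = 473.0 × 3600 / (284 km²) = 5.996 mm.
The 1-cm UH is the DRH scaled by (10 mm)/d, so U_p = 112.0 × 10/5.996 = 187 m³/s.

U_p ≈ 187 m³/s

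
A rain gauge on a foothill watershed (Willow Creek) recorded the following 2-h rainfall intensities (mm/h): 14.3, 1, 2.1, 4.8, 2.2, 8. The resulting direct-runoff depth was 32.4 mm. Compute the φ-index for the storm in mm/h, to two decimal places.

φ ≈ 3.63 mm/h

Only the 3 blocks with intensity above φ contribute runoff: 14.3, 4.8, 8 mm/h.
Σ(I−φ)·Δt = d  ⇒  (14.3+4.8+8 − 3φ)·2 = 32.4
φ = (27.10 − 32.4/2) / 3 = 3.63 mm/h.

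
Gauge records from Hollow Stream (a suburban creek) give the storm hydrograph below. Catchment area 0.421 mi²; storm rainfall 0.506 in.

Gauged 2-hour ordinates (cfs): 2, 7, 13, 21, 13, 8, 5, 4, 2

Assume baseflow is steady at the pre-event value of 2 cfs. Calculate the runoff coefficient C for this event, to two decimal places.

C ≈ 0.83

ΣQ_DR = 57.00 cfs; V = ΣQ_DR·Δt = 4.104 × 10^5 ft³.
Runoff depth d = V / A = 0.4196 in.
C = d / P = 0.4196 / 0.506 = 0.83.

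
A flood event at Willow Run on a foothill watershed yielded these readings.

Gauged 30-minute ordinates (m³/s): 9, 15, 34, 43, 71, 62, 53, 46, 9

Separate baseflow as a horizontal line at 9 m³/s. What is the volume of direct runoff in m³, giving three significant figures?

V ≈ 4.70 × 10^5 m³

Direct-runoff ordinates (Q − Q_b): 0.0, 6.0, 25.0, 34.0, 62.0, 53.0, 44.0, 37.0, 0.0 m³/s.
ΣQ_DR = 261.0 m³/s.
With Δt = 0.5 h = 1800 s, V = ΣQ_DR · Δt = 261.0 × 1800 = 4.70 × 10^5 m³.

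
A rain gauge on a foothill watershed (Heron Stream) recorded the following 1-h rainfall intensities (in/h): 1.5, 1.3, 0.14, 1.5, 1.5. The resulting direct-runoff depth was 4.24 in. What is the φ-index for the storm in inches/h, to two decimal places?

Only the 4 blocks with intensity above φ contribute runoff: 1.5, 1.3, 1.5, 1.5 in/h.
Σ(I−φ)·Δt = d  ⇒  (1.5+1.3+1.5+1.5 − 4φ)·1 = 4.24
φ = (5.800 − 4.24/1) / 4 = 0.39 in/h.

φ ≈ 0.39 in/h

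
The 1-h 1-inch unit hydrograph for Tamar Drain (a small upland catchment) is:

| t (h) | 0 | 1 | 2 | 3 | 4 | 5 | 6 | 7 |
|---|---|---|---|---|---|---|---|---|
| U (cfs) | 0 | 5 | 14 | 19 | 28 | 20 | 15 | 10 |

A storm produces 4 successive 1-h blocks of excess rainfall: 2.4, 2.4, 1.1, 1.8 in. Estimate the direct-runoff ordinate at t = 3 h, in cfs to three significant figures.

By discrete convolution, Q_j = Σ (P_i / 1 in) · U_{j−i}.
At t = 3 h (j=3): Q = (2.4/1)·19 + (2.4/1)·14 + (1.1/1)·5 + (1.8/1)·0 = 84.7 cfs.

Q ≈ 84.7 cfs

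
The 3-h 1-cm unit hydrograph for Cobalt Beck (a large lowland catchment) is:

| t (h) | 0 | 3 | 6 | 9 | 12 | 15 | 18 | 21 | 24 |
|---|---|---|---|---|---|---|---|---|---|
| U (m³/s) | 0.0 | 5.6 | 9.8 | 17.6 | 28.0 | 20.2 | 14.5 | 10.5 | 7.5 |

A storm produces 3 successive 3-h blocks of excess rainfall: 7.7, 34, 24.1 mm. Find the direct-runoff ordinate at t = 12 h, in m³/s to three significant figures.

By discrete convolution, Q_j = Σ (P_i / 10 mm) · U_{j−i}.
At t = 12 h (j=4): Q = (7.7/10)·28.0 + (34/10)·17.6 + (24.1/10)·9.8 = 105 m³/s.

Q ≈ 105 m³/s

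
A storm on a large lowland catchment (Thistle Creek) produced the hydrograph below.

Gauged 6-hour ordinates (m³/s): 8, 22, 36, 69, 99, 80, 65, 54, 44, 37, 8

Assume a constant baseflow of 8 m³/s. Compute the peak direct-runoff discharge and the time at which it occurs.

Subtracting baseflow gives direct-runoff ordinates: 0.0, 14.0, 28.0, 61.0, 91.0, 72.0, 57.0, 46.0, 36.0, 29.0, 0.0 m³/s.
The maximum is 91.0 m³/s, occurring at the reading for t = 24 h.

Q_p = 91.0 m³/s at t = 24 h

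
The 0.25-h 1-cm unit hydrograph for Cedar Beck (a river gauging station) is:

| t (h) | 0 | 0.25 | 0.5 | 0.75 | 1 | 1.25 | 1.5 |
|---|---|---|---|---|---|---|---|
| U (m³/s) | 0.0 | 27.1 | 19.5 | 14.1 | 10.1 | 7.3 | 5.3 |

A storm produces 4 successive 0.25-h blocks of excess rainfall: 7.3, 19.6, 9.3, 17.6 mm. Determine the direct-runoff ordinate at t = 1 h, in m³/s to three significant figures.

By discrete convolution, Q_j = Σ (P_i / 10 mm) · U_{j−i}.
At t = 1 h (j=4): Q = (7.3/10)·10.1 + (19.6/10)·14.1 + (9.3/10)·19.5 + (17.6/10)·27.1 = 101 m³/s.

Q ≈ 101 m³/s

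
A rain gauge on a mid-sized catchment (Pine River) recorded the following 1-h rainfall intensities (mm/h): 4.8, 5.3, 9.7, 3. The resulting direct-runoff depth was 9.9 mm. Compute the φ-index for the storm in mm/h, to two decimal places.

φ ≈ 3.30 mm/h

Only the 3 blocks with intensity above φ contribute runoff: 4.8, 5.3, 9.7 mm/h.
Σ(I−φ)·Δt = d  ⇒  (4.8+5.3+9.7 − 3φ)·1 = 9.9
φ = (19.80 − 9.9/1) / 3 = 3.30 mm/h.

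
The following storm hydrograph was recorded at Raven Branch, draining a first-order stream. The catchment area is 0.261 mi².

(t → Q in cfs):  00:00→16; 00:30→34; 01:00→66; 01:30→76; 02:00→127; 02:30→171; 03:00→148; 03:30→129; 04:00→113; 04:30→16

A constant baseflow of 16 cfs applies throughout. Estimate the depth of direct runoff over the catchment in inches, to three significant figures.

d ≈ 2.18 in

Direct runoff: 0.0, 18.0, 50.0, 60.0, 111.0, 155.0, 132.0, 113.0, 97.0, 0.0 cfs; ΣQ_DR = 736.0 cfs.
V = ΣQ_DR · Δt = 736.0 × 1800 s = 1.325 × 10^6 ft³.
Over A = 0.261 mi², depth = V / A = 2.18 in.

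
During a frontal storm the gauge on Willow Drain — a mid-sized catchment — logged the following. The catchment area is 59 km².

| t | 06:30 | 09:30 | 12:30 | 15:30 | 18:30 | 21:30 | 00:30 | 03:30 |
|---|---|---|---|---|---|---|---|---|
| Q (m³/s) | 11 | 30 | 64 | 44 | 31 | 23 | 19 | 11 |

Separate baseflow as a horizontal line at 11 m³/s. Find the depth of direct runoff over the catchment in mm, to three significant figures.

Direct runoff: 0.0, 19.0, 53.0, 33.0, 20.0, 12.0, 8.0, 0.0 m³/s; ΣQ_DR = 145.0 m³/s.
V = ΣQ_DR · Δt = 145.0 × 10800 s = 1.566 × 10^6 m³.
Over A = 59 km², depth = V / A = 26.5 mm.

d ≈ 26.5 mm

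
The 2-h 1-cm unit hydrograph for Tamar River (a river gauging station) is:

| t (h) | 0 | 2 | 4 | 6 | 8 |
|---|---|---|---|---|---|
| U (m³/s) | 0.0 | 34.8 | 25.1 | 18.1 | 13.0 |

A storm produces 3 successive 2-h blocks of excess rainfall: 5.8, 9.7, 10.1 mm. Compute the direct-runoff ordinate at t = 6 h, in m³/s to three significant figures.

By discrete convolution, Q_j = Σ (P_i / 10 mm) · U_{j−i}.
At t = 6 h (j=3): Q = (5.8/10)·18.1 + (9.7/10)·25.1 + (10.1/10)·34.8 = 70.0 m³/s.

Q ≈ 70.0 m³/s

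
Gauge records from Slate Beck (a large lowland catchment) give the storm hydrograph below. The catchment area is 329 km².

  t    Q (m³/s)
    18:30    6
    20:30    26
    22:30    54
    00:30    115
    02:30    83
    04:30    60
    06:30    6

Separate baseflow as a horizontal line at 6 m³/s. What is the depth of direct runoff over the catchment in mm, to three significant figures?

Direct runoff: 0.0, 20.0, 48.0, 109.0, 77.0, 54.0, 0.0 m³/s; ΣQ_DR = 308.0 m³/s.
V = ΣQ_DR · Δt = 308.0 × 7200 s = 2.218 × 10^6 m³.
Over A = 329 km², depth = V / A = 6.74 mm.

d ≈ 6.74 mm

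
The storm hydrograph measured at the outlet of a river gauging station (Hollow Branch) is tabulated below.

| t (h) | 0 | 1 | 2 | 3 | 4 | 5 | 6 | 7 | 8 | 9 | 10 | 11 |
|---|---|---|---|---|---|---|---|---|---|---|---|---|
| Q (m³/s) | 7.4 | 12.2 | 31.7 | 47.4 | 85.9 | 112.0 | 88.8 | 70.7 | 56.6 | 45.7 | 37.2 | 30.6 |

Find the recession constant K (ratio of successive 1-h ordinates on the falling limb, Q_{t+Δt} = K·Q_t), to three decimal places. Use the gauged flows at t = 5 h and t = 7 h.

K ≈ 0.795

Using the recession-limb readings at t = 5 h and t = 7 h: Q falls from 112.0 to 70.7 m³/s over 2 intervals.
K = (Q₂/Q₁)^(1/2) = (70.7/112.0)^(1/2) = 0.795.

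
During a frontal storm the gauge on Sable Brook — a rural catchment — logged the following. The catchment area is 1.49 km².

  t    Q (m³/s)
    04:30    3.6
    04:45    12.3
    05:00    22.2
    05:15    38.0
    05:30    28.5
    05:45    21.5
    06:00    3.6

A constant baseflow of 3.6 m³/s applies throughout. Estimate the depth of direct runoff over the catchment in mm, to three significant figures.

Direct runoff: 0.0, 8.7, 18.6, 34.4, 24.9, 17.9, 0.0 m³/s; ΣQ_DR = 104.5 m³/s.
V = ΣQ_DR · Δt = 104.5 × 900 s = 94050 m³.
Over A = 1.49 km², depth = V / A = 63.1 mm.

d ≈ 63.1 mm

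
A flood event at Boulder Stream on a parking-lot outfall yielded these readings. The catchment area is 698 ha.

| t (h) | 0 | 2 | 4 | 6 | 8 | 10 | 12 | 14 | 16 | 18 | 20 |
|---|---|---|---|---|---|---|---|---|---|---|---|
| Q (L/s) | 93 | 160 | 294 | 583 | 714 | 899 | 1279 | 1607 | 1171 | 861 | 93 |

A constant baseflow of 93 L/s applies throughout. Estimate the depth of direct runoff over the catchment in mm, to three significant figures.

d ≈ 6.94 mm

Direct runoff: 0.0, 67.0, 201.0, 490.0, 621.0, 806.0, 1186.0, 1514.0, 1078.0, 768.0, 0.0 L/s; ΣQ_DR = 6731 L/s.
V = ΣQ_DR · Δt = 6731 × 7200 s = 4.846 × 10^7 L.
Over A = 698 ha, depth = V / A = 6.94 mm.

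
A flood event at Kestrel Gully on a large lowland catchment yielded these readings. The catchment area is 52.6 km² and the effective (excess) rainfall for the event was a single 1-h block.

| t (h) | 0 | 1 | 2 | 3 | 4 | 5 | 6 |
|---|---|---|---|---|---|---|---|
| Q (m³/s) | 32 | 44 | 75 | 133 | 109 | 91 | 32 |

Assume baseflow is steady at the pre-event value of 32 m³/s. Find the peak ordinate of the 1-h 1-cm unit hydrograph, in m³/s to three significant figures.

U_p ≈ 50.5 m³/s

Direct runoff: 0.0, 12.0, 43.0, 101.0, 77.0, 59.0, 0.0 m³/s; ΣQ_DR = 292.0 m³/s, peak = 101.0 m³/s.
Runoff depth d = ΣQ_DR·Δt / A = 292.0 × 3600 / (52.6 km²) = 19.98 mm.
The 1-cm UH is the DRH scaled by (10 mm)/d, so U_p = 101.0 × 10/19.98 = 50.5 m³/s.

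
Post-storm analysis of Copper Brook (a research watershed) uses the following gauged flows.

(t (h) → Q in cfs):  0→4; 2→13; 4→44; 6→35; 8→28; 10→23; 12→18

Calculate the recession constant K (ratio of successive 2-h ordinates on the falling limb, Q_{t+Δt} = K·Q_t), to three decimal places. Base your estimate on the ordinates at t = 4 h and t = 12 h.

Using the recession-limb readings at t = 4 h and t = 12 h: Q falls from 44 to 18 cfs over 4 intervals.
K = (Q₂/Q₁)^(1/4) = (18/44)^(1/4) = 0.800.

K ≈ 0.800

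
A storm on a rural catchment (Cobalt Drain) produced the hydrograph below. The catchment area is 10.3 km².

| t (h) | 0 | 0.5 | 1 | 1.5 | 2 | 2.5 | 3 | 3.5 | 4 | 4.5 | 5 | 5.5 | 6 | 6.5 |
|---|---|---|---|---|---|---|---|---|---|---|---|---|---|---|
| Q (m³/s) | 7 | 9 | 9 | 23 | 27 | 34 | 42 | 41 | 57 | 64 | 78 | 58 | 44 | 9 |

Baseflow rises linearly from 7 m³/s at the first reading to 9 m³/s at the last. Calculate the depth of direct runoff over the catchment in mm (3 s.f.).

d ≈ 68.2 mm

Direct runoff: 0.00, 1.85, 1.69, 15.54, 19.38, 26.23, 34.08, 32.92, 48.77, 55.62, 69.46, 49.31, 35.15, 0.00 m³/s; ΣQ_DR = 390.0 m³/s.
V = ΣQ_DR · Δt = 390.0 × 1800 s = 7.020 × 10^5 m³.
Over A = 10.3 km², depth = V / A = 68.2 mm.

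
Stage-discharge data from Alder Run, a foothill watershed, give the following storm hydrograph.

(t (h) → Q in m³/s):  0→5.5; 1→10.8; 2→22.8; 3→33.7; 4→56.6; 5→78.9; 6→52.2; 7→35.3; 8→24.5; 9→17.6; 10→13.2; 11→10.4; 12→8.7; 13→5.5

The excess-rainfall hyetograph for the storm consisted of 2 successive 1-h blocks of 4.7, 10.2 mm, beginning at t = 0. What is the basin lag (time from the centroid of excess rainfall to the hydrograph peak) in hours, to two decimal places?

t_L ≈ 3.82 h

Centroid of excess rainfall: t_c = Σ P_i·t̄_i / ΣP_i = 1.1846 h (block centres at 0.5, 1.5 h).
Hydrograph peak occurs at t = 5 h, so basin lag t_L = 5 − 1.1846 = 3.82 h.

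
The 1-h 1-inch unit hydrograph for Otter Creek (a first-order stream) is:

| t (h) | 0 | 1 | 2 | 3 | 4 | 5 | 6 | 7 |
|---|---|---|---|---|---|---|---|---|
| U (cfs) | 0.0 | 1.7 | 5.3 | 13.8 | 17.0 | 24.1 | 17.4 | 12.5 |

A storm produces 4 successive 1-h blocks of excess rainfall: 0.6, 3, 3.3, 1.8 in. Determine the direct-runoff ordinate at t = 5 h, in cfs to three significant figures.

By discrete convolution, Q_j = Σ (P_i / 1 in) · U_{j−i}.
At t = 5 h (j=5): Q = (0.6/1)·24.1 + (3/1)·17.0 + (3.3/1)·13.8 + (1.8/1)·5.3 = 121 cfs.

Q ≈ 121 cfs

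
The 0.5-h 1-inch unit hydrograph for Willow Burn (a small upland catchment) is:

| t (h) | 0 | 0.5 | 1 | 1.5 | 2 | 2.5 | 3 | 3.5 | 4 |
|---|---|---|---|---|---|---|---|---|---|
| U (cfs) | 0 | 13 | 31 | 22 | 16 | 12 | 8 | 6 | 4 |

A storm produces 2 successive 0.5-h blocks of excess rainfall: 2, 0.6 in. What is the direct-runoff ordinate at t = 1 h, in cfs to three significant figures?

Q ≈ 69.8 cfs

By discrete convolution, Q_j = Σ (P_i / 1 in) · U_{j−i}.
At t = 1 h (j=2): Q = (2/1)·31 + (0.6/1)·13 = 69.8 cfs.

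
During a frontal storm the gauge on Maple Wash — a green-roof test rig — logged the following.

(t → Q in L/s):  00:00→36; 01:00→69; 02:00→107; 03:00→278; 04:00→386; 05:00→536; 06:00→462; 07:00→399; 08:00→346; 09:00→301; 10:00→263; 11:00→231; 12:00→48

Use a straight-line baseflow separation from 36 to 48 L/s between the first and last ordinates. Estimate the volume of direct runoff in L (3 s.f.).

Direct-runoff ordinates (Q − Q_b): 0.00, 32.00, 69.00, 239.00, 346.00, 495.00, 420.00, 356.00, 302.00, 256.00, 217.00, 184.00, 0.00 L/s.
ΣQ_DR = 2916 L/s.
With Δt = 1 h = 3600 s, V = ΣQ_DR · Δt = 2916 × 3600 = 1.05 × 10^7 L.

V ≈ 1.05 × 10^7 L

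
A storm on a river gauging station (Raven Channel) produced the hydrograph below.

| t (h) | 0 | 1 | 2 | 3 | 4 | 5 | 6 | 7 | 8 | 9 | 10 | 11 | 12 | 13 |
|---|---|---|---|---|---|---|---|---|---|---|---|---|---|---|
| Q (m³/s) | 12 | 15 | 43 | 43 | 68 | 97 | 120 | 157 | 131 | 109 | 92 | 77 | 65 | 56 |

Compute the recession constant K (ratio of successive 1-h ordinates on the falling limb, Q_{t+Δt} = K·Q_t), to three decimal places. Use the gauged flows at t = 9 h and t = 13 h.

K ≈ 0.847

Using the recession-limb readings at t = 9 h and t = 13 h: Q falls from 109 to 56 m³/s over 4 intervals.
K = (Q₂/Q₁)^(1/4) = (56/109)^(1/4) = 0.847.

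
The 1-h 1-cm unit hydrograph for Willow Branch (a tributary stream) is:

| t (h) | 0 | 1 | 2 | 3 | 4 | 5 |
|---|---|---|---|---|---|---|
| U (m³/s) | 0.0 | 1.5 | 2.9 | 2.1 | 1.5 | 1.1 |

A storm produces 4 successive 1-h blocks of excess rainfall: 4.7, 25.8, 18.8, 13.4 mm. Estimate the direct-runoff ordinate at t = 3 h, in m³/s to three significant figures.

By discrete convolution, Q_j = Σ (P_i / 10 mm) · U_{j−i}.
At t = 3 h (j=3): Q = (4.7/10)·2.1 + (25.8/10)·2.9 + (18.8/10)·1.5 + (13.4/10)·0.0 = 11.3 m³/s.

Q ≈ 11.3 m³/s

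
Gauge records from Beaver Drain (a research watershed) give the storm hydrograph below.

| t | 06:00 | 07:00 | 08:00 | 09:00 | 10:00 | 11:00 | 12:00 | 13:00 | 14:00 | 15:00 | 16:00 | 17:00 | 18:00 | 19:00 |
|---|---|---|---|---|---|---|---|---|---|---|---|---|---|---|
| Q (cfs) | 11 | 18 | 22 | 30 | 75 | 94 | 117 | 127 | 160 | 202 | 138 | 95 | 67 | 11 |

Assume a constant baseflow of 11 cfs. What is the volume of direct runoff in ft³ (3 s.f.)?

Direct-runoff ordinates (Q − Q_b): 0.0, 7.0, 11.0, 19.0, 64.0, 83.0, 106.0, 116.0, 149.0, 191.0, 127.0, 84.0, 56.0, 0.0 cfs.
ΣQ_DR = 1013 cfs.
With Δt = 1 h = 3600 s, V = ΣQ_DR · Δt = 1013 × 3600 = 3.65 × 10^6 ft³.

V ≈ 3.65 × 10^6 ft³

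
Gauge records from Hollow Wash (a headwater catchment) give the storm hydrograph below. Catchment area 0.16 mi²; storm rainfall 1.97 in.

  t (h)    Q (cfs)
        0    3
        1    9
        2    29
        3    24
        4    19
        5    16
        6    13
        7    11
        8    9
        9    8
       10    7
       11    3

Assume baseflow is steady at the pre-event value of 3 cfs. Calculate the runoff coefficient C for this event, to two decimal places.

ΣQ_DR = 115.0 cfs; V = ΣQ_DR·Δt = 4.140 × 10^5 ft³.
Runoff depth d = V / A = 1.114 in.
C = d / P = 1.114 / 1.97 = 0.57.

C ≈ 0.57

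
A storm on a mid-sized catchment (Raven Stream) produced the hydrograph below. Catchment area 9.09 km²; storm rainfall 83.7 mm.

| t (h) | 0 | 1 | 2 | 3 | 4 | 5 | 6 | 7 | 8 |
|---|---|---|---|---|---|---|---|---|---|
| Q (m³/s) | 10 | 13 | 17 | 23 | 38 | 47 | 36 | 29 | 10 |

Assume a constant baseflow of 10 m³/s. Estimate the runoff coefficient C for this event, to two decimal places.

C ≈ 0.63

ΣQ_DR = 133.0 m³/s; V = ΣQ_DR·Δt = 4.788 × 10^5 m³.
Runoff depth d = V / A = 52.67 mm.
C = d / P = 52.67 / 83.7 = 0.63.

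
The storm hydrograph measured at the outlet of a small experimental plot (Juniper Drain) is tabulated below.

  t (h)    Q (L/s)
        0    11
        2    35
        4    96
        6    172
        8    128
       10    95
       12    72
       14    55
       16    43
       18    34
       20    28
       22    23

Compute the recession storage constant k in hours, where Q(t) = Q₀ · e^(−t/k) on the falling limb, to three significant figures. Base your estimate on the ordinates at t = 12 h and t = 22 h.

k ≈ 8.76 h

On the falling limb, Q drops from 72 to 23 L/s between t = 12 h and t = 22 h (Δt = 10 h).
k = −Δt / ln(Q₂/Q₁) = −10 / ln(23/72) = 8.76 h.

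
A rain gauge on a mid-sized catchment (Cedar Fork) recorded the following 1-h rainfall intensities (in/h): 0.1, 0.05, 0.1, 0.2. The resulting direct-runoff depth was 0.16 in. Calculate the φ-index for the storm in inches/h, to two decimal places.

Only the 3 blocks with intensity above φ contribute runoff: 0.1, 0.1, 0.2 in/h.
Σ(I−φ)·Δt = d  ⇒  (0.1+0.1+0.2 − 3φ)·1 = 0.16
φ = (0.4000 − 0.16/1) / 3 = 0.08 in/h.

φ ≈ 0.08 in/h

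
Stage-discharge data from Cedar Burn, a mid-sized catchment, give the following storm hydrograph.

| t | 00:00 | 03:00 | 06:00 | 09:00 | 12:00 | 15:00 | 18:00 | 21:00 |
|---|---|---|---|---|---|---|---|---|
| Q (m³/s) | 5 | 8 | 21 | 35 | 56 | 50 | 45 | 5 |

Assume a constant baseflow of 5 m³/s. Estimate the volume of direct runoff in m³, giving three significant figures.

Direct-runoff ordinates (Q − Q_b): 0.0, 3.0, 16.0, 30.0, 51.0, 45.0, 40.0, 0.0 m³/s.
ΣQ_DR = 185.0 m³/s.
With Δt = 3 h = 10800 s, V = ΣQ_DR · Δt = 185.0 × 10800 = 2.00 × 10^6 m³.

V ≈ 2.00 × 10^6 m³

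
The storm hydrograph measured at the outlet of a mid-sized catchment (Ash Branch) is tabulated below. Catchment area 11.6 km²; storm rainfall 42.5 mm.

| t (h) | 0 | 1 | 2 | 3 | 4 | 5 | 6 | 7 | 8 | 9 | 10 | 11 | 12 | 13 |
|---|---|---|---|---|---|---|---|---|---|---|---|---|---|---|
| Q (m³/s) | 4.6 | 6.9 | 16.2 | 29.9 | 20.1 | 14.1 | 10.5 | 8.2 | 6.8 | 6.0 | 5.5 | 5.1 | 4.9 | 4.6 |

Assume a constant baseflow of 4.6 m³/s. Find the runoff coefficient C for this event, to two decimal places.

C ≈ 0.58

ΣQ_DR = 79.00 m³/s; V = ΣQ_DR·Δt = 2.844 × 10^5 m³.
Runoff depth d = V / A = 24.52 mm.
C = d / P = 24.52 / 42.5 = 0.58.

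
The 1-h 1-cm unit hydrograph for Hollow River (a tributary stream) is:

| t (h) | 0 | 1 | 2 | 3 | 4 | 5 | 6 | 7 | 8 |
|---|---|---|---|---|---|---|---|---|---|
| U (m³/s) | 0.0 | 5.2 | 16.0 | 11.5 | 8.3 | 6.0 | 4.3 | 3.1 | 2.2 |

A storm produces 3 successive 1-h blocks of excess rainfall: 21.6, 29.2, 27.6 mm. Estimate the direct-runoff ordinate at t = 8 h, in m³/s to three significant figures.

Q ≈ 25.7 m³/s

By discrete convolution, Q_j = Σ (P_i / 10 mm) · U_{j−i}.
At t = 8 h (j=8): Q = (21.6/10)·2.2 + (29.2/10)·3.1 + (27.6/10)·4.3 = 25.7 m³/s.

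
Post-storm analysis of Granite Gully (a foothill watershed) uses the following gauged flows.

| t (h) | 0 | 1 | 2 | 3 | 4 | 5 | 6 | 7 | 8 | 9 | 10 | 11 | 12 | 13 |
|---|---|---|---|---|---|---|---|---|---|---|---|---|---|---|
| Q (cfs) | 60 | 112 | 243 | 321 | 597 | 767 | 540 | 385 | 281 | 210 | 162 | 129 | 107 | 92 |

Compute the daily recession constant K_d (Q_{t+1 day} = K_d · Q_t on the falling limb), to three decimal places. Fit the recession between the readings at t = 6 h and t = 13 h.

Between t = 6 h and t = 13 h the flow falls from 540 to 92 cfs over 7×1 h = 7 h.
Per-interval ratio K = (92/540)^(1/7) = 0.7766; K_d = K^(24/1) = 0.002.

K_d ≈ 0.002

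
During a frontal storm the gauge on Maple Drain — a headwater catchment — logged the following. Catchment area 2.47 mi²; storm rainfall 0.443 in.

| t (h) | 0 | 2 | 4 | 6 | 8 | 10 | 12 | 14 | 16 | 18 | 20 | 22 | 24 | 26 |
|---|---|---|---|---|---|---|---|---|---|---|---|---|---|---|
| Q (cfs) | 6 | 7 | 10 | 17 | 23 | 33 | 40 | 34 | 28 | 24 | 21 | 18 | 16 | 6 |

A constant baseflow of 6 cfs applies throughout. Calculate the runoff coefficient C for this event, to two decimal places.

C ≈ 0.56

ΣQ_DR = 199.0 cfs; V = ΣQ_DR·Δt = 1.433 × 10^6 ft³.
Runoff depth d = V / A = 0.2497 in.
C = d / P = 0.2497 / 0.443 = 0.56.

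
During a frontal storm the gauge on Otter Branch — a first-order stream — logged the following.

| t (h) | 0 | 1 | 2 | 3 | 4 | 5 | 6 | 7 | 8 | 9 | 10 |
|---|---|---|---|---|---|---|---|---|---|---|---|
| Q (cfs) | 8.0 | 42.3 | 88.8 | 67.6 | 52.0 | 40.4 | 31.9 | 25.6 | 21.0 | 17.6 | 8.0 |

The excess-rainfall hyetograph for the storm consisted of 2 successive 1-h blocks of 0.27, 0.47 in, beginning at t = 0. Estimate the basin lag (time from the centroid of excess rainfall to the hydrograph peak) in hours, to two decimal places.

Centroid of excess rainfall: t_c = Σ P_i·t̄_i / ΣP_i = 1.1351 h (block centres at 0.5, 1.5 h).
Hydrograph peak occurs at t = 2 h, so basin lag t_L = 2 − 1.1351 = 0.86 h.

t_L ≈ 0.86 h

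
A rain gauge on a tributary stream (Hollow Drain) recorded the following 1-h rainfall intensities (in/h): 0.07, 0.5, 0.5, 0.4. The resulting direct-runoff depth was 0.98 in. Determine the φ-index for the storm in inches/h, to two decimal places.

φ ≈ 0.14 in/h

Only the 3 blocks with intensity above φ contribute runoff: 0.5, 0.5, 0.4 in/h.
Σ(I−φ)·Δt = d  ⇒  (0.5+0.5+0.4 − 3φ)·1 = 0.98
φ = (1.400 − 0.98/1) / 3 = 0.14 in/h.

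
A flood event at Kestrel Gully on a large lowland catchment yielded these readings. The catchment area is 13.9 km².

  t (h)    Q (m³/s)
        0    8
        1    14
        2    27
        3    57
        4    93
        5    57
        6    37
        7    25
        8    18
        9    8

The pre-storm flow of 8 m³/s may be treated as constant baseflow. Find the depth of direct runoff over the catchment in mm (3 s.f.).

d ≈ 68.4 mm

Direct runoff: 0.0, 6.0, 19.0, 49.0, 85.0, 49.0, 29.0, 17.0, 10.0, 0.0 m³/s; ΣQ_DR = 264.0 m³/s.
V = ΣQ_DR · Δt = 264.0 × 3600 s = 9.504 × 10^5 m³.
Over A = 13.9 km², depth = V / A = 68.4 mm.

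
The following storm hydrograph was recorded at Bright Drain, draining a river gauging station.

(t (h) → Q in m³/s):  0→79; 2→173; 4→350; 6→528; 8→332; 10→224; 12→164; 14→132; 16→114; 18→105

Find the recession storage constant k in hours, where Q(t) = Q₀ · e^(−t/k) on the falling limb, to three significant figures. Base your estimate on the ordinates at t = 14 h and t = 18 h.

k ≈ 17.5 h

On the falling limb, Q drops from 132 to 105 m³/s between t = 14 h and t = 18 h (Δt = 4 h).
k = −Δt / ln(Q₂/Q₁) = −4 / ln(105/132) = 17.5 h.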